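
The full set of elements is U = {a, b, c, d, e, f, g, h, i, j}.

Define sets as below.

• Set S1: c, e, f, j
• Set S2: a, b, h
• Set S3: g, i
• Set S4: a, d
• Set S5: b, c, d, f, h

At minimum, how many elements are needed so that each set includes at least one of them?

3

The 3 elements {a, c, g} hit every set.
The sets S1, S2, S3 are pairwise disjoint, so any hitting set needs a separate element for each — at least 3. Hence 3 is optimal.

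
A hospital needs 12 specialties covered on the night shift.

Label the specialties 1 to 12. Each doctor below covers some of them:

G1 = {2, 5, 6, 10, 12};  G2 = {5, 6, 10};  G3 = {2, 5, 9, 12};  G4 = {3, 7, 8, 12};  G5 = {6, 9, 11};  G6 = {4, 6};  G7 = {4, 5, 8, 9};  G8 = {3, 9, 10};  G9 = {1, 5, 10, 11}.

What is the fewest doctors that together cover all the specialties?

Take {G3, G4, G6, G9}. Their union is {1, 2, 3, 4, 5, 6, 7, 8, 9, 10, 11, 12}, which is all 12 specialties.
No 3 of the 9 doctors cover everything (all 84 combinations miss at least one specialty), so 4 is optimal.

4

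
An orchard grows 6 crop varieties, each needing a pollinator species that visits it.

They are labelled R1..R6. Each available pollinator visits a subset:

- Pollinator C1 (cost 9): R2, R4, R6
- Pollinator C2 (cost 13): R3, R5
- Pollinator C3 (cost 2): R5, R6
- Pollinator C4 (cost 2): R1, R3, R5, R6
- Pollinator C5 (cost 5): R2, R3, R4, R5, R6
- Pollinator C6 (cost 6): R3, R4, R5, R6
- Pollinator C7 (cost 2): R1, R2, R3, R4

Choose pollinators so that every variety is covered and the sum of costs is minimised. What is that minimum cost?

C3, C7 together cover every variety (C3 ∪ C7 = {R1, R2, R3, R4, R5, R6}); total cost 2 + 2 = 4.
No covering selection has total cost below 4.

4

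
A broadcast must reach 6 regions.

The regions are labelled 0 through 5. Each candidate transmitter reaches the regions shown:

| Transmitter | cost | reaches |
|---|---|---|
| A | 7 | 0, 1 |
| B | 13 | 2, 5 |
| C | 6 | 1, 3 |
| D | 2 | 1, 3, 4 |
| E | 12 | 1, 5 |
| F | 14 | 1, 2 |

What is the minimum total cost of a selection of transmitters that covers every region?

22

A, B, D together cover every region (A ∪ B ∪ D = {0, 1, 2, 3, 4, 5}); total cost 7 + 13 + 2 = 22.
No covering selection has total cost below 22.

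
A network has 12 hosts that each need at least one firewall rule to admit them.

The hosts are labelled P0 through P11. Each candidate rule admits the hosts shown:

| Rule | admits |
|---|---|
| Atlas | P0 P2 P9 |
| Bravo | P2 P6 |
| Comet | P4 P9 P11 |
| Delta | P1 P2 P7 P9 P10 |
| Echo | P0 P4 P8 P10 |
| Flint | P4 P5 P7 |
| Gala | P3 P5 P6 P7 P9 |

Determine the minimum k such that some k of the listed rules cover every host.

4

Comet and Delta and Echo and Gala together: Comet ∪ Delta ∪ Echo ∪ Gala = {P0, P1, P2, P3, P4, P5, P6, P7, P8, P9, P10, P11} — every host is covered.
Only Delta contains P1, so Delta is forced; the remaining 7 hosts need at least 3 more rules (each remaining rule adds at most 3) — so at least 4 rules are needed, and 4 is optimal.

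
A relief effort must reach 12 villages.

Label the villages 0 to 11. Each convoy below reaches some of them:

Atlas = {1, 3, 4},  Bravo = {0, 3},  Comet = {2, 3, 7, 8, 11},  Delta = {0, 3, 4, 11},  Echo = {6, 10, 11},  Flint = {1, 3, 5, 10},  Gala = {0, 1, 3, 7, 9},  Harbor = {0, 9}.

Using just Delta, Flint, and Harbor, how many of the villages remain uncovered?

4

Union of Delta, Flint, Harbor = {0, 1, 3, 4, 5, 9, 10, 11}.
Not covered: 2, 6, 7, 8 — 4 villages.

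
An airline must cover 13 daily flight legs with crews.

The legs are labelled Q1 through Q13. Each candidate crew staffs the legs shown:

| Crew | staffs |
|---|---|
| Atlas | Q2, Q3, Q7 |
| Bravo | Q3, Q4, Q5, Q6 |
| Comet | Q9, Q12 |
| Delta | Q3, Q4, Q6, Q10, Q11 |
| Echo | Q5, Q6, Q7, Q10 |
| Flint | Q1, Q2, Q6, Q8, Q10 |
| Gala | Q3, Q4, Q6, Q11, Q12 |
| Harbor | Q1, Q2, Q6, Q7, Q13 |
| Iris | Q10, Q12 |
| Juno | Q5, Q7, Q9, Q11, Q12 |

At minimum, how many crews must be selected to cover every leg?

4

Take {Bravo, Flint, Harbor, Juno}. Their union is {Q1, Q2, Q3, Q4, Q5, Q6, Q7, Q8, Q9, Q10, Q11, Q12, Q13}, which is all 13 legs.
No 3 of the 10 crews cover everything (all 120 combinations miss at least one leg), so 4 is optimal.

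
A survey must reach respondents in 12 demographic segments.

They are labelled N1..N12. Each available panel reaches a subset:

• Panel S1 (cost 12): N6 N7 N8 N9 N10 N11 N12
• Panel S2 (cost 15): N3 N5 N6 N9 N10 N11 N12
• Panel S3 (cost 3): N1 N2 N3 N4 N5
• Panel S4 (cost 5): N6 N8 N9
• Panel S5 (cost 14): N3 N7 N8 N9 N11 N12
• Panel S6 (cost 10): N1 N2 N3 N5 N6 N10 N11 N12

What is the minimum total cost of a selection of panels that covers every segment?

S1, S3 together cover every segment (S1 ∪ S3 = {N1, N2, N3, N4, N5, N6, N7, N8, N9, N10, N11, N12}); total cost 12 + 3 = 15.
The greedy pick S3, S4, S1 costs 20; no covering selection beats 15.

15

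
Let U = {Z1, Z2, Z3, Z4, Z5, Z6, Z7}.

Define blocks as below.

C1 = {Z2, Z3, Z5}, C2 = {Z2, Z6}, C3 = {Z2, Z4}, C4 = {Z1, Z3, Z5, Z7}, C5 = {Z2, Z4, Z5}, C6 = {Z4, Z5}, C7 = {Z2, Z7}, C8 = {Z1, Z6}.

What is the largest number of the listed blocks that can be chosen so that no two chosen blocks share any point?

3

C6, C7, C8 are pairwise disjoint (C6={Z4,Z5}; C7={Z2,Z7}; C8={Z1,Z6}).
Every remaining block overlaps one of these, and no 4 of the listed blocks are pairwise disjoint, so 3 is the maximum.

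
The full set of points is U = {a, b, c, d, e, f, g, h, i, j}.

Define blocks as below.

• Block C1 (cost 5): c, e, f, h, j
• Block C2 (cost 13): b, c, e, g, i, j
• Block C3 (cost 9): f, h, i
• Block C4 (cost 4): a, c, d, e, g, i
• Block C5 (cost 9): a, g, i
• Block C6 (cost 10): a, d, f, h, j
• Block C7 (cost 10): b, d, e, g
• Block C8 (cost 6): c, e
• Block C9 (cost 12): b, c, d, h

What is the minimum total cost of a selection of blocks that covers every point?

C1, C4, C7 together cover every point (C1 ∪ C4 ∪ C7 = {a, b, c, d, e, f, g, h, i, j}); total cost 5 + 4 + 10 = 19.
No covering selection has total cost below 19.

19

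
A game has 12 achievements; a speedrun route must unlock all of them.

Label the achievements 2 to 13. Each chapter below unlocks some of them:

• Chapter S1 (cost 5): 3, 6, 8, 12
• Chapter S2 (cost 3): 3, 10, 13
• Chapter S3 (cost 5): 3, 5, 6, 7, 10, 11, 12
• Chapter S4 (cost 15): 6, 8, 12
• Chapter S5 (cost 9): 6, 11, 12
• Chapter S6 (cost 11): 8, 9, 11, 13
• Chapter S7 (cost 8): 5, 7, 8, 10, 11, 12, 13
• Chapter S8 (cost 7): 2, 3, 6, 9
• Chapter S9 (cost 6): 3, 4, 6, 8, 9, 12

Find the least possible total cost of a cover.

S2, S3, S8, S9 together cover every achievement (S2 ∪ S3 ∪ S8 ∪ S9 = {2, 3, 4, 5, 6, 7, 8, 9, 10, 11, 12, 13}); total cost 3 + 5 + 7 + 6 = 21.
No covering selection has total cost below 21.

21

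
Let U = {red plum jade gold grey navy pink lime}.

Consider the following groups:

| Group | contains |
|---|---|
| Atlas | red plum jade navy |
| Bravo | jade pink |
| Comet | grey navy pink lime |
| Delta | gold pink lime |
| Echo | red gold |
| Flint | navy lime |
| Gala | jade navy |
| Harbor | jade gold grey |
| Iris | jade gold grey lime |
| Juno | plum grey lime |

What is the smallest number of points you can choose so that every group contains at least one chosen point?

Take H = {jade, gold, lime}. Each listed group contains at least one of these, so H is a hitting set of size 3.
The groups Bravo, Echo, Juno are pairwise disjoint, so any hitting set needs a separate point for each — at least 3. Hence 3 is optimal.

3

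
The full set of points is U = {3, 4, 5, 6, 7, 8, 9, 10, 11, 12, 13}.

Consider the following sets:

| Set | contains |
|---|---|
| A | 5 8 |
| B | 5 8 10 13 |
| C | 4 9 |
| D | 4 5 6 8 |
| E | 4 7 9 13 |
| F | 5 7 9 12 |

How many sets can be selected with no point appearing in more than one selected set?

2

B, C are pairwise disjoint (B={5,8,10,13}; C={4,9}).
Every remaining set overlaps one of these, and no 3 of the listed sets are pairwise disjoint, so 2 is the maximum.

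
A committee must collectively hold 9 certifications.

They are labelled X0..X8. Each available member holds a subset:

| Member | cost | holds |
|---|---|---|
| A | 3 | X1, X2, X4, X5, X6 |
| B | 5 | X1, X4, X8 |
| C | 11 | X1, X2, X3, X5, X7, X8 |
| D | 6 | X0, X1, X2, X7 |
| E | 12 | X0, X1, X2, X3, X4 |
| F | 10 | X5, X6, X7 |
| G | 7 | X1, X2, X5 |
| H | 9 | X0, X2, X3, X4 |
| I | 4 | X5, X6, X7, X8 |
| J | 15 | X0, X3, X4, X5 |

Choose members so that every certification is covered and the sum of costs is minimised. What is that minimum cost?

A, H, I together cover every certification (A ∪ H ∪ I = {X0, X1, X2, X3, X4, X5, X6, X7, X8}); total cost 3 + 9 + 4 = 16.
No covering selection has total cost below 16.

16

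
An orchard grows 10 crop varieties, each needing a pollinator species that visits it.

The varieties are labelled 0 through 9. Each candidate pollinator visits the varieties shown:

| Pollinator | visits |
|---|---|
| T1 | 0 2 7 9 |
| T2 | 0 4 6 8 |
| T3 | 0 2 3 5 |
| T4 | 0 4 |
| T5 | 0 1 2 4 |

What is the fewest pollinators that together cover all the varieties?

Take {T1, T2, T3, T5}. Their union is {0, 1, 2, 3, 4, 5, 6, 7, 8, 9}, which is all 10 varieties.
Only T5 contains 1, so T5 is forced; the remaining 6 varieties need at least 3 more pollinators (each remaining pollinator adds at most 2) — so at least 4 pollinators are needed, and 4 is optimal.

4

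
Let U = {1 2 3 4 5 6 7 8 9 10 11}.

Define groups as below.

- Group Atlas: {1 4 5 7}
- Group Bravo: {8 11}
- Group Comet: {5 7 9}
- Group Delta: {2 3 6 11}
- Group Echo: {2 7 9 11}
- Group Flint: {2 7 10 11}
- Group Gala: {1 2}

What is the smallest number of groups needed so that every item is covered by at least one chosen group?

5

Atlas, Bravo, Comet, Delta, and Flint cover everything between them: the union {1, 2, 3, 4, 5, 6, 7, 8, 9, 10, 11} is all of U.
No 4 of the 7 groups cover everything (all 35 combinations miss at least one item), so 5 is optimal.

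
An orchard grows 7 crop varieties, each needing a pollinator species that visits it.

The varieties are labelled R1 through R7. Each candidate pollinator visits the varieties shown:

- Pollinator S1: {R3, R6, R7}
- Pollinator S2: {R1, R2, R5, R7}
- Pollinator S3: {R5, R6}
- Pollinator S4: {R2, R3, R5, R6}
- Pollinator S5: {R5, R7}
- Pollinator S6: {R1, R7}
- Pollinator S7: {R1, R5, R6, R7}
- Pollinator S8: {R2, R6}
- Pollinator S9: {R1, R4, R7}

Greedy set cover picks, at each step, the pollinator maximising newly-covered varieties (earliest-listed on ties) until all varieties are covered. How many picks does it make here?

Greedy: pick S2 (covers 4 new) → pick S1 (covers 2 new) → pick S9 (covers 1 new). Total picks: 3.
(The true minimum cover uses only 2 pollinators, so greedy is not optimal here.)

3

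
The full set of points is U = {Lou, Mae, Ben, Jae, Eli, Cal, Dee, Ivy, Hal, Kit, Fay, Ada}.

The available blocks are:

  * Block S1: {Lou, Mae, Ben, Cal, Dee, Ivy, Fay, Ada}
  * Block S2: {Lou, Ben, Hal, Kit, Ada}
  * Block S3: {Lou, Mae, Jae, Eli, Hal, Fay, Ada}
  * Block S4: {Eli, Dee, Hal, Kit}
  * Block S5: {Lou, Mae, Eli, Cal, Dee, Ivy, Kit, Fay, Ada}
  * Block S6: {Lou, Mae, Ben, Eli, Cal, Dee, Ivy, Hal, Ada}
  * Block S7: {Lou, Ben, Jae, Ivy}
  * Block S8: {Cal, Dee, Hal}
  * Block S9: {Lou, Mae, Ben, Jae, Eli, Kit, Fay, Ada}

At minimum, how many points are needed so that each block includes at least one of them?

2

H = {Lou, Dee} meets every block (each contains at least one member of H), and |H| = 2.
The blocks S8, S9 are pairwise disjoint, so any hitting set needs a separate point for each — at least 2. Hence 2 is optimal.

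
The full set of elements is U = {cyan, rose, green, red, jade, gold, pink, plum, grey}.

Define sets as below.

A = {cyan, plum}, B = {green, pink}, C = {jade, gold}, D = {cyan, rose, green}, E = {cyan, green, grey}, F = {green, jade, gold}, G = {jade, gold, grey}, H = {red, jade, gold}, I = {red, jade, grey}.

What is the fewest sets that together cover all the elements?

5

A, B, D, G, and H cover everything between them: the union {cyan, rose, green, red, jade, gold, pink, plum, grey} is all of U.
No 4 of the 9 sets cover everything (all 126 combinations miss at least one element), so 5 is optimal.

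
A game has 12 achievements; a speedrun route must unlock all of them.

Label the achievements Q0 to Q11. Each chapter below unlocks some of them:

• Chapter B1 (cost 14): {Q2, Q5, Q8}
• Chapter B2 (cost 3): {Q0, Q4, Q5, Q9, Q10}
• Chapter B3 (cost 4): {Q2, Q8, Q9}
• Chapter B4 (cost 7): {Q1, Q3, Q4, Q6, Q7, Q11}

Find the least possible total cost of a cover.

14

B2, B3, B4 together cover every achievement (B2 ∪ B3 ∪ B4 = {Q0, Q1, Q2, Q3, Q4, Q5, Q6, Q7, Q8, Q9, Q10, Q11}); total cost 3 + 4 + 7 = 14.
No covering selection has total cost below 14.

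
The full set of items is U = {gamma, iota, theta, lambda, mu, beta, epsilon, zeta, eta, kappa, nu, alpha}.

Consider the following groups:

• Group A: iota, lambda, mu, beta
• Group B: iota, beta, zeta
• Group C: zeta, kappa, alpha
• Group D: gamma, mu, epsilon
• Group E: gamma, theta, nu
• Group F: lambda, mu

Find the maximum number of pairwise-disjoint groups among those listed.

C, E, F are pairwise disjoint (C={zeta,kappa,alpha}; E={gamma,theta,nu}; F={lambda,mu}).
Every remaining group overlaps one of these, and no 4 of the listed groups are pairwise disjoint, so 3 is the maximum.

3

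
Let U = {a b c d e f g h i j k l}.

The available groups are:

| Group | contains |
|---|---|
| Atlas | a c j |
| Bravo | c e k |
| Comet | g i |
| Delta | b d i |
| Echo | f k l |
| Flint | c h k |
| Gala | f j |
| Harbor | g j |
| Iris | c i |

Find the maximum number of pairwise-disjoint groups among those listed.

Delta, Flint, Harbor are pairwise disjoint (Delta={b,d,i}; Flint={c,h,k}; Harbor={g,j}).
Every remaining group overlaps one of these, and no 4 of the listed groups are pairwise disjoint, so 3 is the maximum.

3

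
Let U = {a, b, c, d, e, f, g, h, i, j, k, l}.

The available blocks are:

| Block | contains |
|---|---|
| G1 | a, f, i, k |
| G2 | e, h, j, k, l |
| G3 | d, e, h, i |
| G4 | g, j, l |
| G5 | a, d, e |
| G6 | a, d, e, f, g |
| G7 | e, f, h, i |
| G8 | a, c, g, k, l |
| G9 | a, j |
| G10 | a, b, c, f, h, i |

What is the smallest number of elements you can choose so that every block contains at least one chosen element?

Take T = {a, h, l}. Each listed block contains at least one of these, so T is a hitting set of size 3.
No choice of 2 elements meets every block, so 3 is the minimum.

3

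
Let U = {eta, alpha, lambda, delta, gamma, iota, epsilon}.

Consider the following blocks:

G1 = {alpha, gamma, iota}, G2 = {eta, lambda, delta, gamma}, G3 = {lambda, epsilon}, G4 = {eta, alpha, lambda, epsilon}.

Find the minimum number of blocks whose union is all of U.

Take {G1, G2, G4}. Their union is {eta, alpha, lambda, delta, gamma, iota, epsilon}, which is all 7 points.
Only G2 contains delta, so G2 is forced; the remaining 3 points need at least 2 more blocks (each remaining block adds at most 2) — so at least 3 blocks are needed, and 3 is optimal.

3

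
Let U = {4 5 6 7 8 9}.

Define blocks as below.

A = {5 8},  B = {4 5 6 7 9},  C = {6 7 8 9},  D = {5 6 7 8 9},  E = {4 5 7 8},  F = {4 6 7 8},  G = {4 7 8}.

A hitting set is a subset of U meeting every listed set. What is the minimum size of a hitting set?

2

Take H = {8, 9}. Each listed block contains at least one of these, so H is a hitting set of size 2.
No single element lies in every block, so at least 2 are needed and 2 is optimal.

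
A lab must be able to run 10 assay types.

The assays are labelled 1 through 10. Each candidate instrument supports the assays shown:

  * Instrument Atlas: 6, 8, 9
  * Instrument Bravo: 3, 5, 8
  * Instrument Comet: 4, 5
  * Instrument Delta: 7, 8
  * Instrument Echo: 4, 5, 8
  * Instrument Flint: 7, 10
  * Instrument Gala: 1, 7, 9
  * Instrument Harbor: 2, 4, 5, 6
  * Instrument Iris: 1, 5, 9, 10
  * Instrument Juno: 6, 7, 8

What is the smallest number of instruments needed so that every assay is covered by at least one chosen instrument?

Bravo and Gala and Harbor and Iris together: Bravo ∪ Gala ∪ Harbor ∪ Iris = {1, 2, 3, 4, 5, 6, 7, 8, 9, 10} — every assay is covered.
Only Bravo contains 3, so Bravo is forced; the remaining 7 assays need at least 3 more instruments (each remaining instrument adds at most 3) — so at least 4 instruments are needed, and 4 is optimal.

4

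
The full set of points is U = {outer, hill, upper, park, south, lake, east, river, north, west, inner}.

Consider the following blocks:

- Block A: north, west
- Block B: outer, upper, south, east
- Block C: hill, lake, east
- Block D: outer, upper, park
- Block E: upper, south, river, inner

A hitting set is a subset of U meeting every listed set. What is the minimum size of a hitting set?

3

Take H = {upper, east, north}. Each listed block contains at least one of these, so H is a hitting set of size 3.
The blocks A, C, E are pairwise disjoint, so any hitting set needs a separate point for each — at least 3. Hence 3 is optimal.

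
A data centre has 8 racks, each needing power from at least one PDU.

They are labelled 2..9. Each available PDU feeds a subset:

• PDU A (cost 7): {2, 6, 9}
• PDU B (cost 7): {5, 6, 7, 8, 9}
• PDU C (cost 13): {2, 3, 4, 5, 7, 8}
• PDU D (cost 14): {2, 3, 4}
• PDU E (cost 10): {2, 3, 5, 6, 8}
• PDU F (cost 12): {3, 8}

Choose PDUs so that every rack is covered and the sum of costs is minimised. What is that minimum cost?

A, C together cover every rack (A ∪ C = {2, 3, 4, 5, 6, 7, 8, 9}); total cost 7 + 13 = 20.
No covering selection has total cost below 20.

20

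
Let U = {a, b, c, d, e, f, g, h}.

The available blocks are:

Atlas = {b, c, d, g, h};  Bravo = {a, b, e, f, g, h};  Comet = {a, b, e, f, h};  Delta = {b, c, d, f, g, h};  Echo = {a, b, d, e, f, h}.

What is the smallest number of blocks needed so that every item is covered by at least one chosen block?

2

Atlas and Comet together: Atlas ∪ Comet = {a, b, c, d, e, f, g, h} — every item is covered.
No single block has all 8 items (the largest, Bravo, has 6), so 2 is optimal.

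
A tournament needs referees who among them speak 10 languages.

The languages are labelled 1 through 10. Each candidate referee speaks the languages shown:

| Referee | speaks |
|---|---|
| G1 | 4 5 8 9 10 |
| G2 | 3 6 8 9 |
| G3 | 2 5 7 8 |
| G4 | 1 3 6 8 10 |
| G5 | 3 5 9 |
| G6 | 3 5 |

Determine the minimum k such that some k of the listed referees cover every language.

3

Take {G1, G3, G4}. Their union is {1, 2, 3, 4, 5, 6, 7, 8, 9, 10}, which is all 10 languages.
Only G4 contains 1, so G4 is forced; the remaining 5 languages need at least 2 more referees (each remaining referee adds at most 3) — so at least 3 referees are needed, and 3 is optimal.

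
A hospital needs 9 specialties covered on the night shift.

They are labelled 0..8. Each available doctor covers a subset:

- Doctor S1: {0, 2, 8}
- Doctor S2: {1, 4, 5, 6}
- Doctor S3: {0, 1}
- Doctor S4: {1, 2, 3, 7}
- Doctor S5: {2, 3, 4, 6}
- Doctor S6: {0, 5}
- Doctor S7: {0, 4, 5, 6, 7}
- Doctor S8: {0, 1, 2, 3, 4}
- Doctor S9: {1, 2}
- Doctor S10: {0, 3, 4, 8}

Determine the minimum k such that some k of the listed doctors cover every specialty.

Take {S4, S7, S10}. Their union is {0, 1, 2, 3, 4, 5, 6, 7, 8}, which is all 9 specialties.
No 2 of the 10 doctors cover everything (all 45 combinations miss at least one specialty), so 3 is optimal.

3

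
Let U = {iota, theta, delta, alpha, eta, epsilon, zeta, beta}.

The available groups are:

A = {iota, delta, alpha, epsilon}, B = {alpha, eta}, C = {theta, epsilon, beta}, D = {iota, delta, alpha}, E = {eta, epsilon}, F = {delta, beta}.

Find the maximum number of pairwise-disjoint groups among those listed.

2

B, F are pairwise disjoint (B={alpha,eta}; F={delta,beta}).
Every remaining group overlaps one of these, and no 3 of the listed groups are pairwise disjoint, so 2 is the maximum.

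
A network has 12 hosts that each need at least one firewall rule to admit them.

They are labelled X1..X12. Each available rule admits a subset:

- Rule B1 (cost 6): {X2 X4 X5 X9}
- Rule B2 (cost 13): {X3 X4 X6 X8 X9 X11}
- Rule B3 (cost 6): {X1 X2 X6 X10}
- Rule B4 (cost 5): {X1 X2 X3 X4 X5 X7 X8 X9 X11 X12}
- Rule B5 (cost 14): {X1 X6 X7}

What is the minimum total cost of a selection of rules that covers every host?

11

B3, B4 together cover every host (B3 ∪ B4 = {X1, X2, X3, X4, X5, X6, X7, X8, X9, X10, X11, X12}); total cost 6 + 5 = 11.
No covering selection has total cost below 11.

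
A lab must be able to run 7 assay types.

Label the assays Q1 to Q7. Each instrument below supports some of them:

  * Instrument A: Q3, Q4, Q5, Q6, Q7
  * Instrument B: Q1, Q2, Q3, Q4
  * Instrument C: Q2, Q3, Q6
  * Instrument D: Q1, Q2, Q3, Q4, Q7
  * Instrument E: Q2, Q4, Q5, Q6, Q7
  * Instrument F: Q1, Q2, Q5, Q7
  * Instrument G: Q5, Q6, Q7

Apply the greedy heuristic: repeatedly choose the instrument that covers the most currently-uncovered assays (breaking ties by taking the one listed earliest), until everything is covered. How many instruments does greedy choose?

2

Greedy: pick A (covers 5 new) → pick B (covers 2 new). Total picks: 2.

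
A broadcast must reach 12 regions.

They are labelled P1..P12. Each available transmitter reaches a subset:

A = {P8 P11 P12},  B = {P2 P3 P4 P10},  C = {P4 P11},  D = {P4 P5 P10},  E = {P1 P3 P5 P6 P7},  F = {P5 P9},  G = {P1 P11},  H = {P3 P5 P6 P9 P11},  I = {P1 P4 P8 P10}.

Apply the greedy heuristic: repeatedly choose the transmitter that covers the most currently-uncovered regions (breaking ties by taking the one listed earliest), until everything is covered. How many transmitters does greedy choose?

4

Greedy: pick E (covers 5 new) → pick A (covers 3 new) → pick B (covers 3 new) → pick F (covers 1 new). Total picks: 4.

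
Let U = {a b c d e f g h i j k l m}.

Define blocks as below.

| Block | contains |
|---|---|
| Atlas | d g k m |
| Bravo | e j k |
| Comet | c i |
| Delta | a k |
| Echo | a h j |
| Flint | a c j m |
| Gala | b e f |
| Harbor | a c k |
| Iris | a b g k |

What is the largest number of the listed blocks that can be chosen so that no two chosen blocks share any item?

4

Atlas, Comet, Echo, Gala are pairwise disjoint (Atlas={d,g,k,m}; Comet={c,i}; Echo={a,h,j}; Gala={b,e,f}).
Every remaining block overlaps one of these, and no 5 of the listed blocks are pairwise disjoint, so 4 is the maximum.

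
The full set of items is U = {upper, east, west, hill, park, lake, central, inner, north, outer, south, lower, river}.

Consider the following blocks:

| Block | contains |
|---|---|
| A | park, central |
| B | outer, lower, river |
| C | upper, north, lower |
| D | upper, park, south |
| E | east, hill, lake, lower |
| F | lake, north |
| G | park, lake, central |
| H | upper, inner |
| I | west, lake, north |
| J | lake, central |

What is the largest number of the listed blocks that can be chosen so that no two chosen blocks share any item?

A, B, F, H are pairwise disjoint (A={park,central}; B={outer,lower,river}; F={lake,north}; H={upper,inner}).
Every remaining block overlaps one of these, and no 5 of the listed blocks are pairwise disjoint, so 4 is the maximum.

4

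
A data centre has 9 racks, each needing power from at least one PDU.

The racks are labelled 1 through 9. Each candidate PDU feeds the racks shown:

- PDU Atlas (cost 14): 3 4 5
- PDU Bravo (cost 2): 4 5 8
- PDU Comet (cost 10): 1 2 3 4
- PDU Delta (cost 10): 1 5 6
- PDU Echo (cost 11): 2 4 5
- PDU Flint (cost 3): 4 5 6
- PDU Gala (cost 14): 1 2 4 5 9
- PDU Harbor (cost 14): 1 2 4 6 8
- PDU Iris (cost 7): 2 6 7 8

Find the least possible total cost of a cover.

31

Comet, Gala, Iris together cover every rack (Comet ∪ Gala ∪ Iris = {1, 2, 3, 4, 5, 6, 7, 8, 9}); total cost 10 + 14 + 7 = 31.
The greedy pick Bravo, Iris, Comet, Gala costs 33; no covering selection beats 31.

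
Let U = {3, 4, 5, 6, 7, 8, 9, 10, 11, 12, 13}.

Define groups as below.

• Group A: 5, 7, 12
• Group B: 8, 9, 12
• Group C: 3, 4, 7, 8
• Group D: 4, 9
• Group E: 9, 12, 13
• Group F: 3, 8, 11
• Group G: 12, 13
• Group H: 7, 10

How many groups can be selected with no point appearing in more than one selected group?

D, F, G, H are pairwise disjoint (D={4,9}; F={3,8,11}; G={12,13}; H={7,10}).
Every remaining group overlaps one of these, and no 5 of the listed groups are pairwise disjoint, so 4 is the maximum.

4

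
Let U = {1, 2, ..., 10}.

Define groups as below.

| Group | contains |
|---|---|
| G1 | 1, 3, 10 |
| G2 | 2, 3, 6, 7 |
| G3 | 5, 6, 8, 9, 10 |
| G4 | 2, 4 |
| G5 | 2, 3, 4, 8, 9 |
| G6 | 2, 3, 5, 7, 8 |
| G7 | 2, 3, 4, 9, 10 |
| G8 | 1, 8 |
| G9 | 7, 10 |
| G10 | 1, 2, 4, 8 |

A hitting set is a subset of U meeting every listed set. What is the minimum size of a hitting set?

The 3 elements {2, 8, 10} hit every group.
The groups G4, G8, G9 are pairwise disjoint, so any hitting set needs a separate element for each — at least 3. Hence 3 is optimal.

3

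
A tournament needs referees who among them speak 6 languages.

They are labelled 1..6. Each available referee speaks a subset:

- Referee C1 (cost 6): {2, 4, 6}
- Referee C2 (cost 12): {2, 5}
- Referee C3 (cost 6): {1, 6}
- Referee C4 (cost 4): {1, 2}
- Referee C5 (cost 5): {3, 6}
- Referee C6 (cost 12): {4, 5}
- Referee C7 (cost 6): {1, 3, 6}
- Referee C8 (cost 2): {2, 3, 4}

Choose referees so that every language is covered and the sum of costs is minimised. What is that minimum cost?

C6, C7, C8 together cover every language (C6 ∪ C7 ∪ C8 = {1, 2, 3, 4, 5, 6}); total cost 12 + 6 + 2 = 20.
No covering selection has total cost below 20.

20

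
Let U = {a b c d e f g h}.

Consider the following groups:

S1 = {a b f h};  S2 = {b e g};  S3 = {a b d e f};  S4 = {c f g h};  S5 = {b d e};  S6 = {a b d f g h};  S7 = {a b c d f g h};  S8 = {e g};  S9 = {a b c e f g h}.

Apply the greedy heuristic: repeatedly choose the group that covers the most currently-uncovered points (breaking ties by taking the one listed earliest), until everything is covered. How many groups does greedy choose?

2

Greedy: pick S7 (covers 7 new) → pick S2 (covers 1 new). Total picks: 2.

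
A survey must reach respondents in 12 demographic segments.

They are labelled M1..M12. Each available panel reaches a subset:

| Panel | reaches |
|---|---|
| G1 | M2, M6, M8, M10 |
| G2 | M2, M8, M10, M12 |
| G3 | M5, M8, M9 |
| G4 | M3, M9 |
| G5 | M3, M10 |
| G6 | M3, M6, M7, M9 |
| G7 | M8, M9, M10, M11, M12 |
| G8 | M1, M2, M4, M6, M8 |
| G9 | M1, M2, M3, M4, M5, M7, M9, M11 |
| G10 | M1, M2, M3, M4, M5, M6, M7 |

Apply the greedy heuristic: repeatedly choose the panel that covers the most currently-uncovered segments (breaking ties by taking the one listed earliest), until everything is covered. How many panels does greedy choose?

Greedy: pick G9 (covers 8 new) → pick G1 (covers 3 new) → pick G2 (covers 1 new). Total picks: 3.
(The true minimum cover uses only 2 panels, so greedy is not optimal here.)

3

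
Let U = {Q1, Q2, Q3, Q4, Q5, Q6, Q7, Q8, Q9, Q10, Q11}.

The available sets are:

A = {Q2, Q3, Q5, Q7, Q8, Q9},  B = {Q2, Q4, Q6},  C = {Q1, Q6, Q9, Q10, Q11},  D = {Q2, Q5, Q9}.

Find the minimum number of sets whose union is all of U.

A and B and C together: A ∪ B ∪ C = {Q1, Q2, Q3, Q4, Q5, Q6, Q7, Q8, Q9, Q10, Q11} — every element is covered.
Only C contains Q1, so C is forced; the remaining 6 elements need at least 2 more sets (each remaining set adds at most 5) — so at least 3 sets are needed, and 3 is optimal.

3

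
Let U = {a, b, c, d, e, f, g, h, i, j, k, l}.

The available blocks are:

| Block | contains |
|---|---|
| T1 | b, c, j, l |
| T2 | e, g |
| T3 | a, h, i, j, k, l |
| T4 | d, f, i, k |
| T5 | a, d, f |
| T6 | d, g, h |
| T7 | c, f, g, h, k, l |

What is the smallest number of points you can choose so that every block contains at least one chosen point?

The 3 points {d, g, j} hit every block.
The blocks T1, T2, T5 are pairwise disjoint, so any hitting set needs a separate point for each — at least 3. Hence 3 is optimal.

3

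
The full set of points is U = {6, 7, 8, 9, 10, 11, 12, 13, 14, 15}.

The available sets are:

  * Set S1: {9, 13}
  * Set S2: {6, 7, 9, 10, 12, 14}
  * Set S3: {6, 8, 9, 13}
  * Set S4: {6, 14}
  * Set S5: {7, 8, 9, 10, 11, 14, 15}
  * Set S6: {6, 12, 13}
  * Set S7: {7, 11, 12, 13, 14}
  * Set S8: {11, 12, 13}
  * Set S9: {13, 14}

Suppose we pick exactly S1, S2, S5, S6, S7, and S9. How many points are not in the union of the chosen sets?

Union of S1, S2, S5, S6, S7, S9 = {6, 7, 8, 9, 10, 11, 12, 13, 14, 15} — that's every point, so 0 are uncovered.

0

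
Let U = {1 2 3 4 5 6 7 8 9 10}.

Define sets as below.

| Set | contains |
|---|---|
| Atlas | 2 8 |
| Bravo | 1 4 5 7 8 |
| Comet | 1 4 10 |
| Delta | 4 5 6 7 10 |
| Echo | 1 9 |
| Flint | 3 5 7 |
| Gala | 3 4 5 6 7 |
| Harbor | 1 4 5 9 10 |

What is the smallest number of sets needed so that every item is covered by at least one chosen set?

Atlas and Gala and Harbor together: Atlas ∪ Gala ∪ Harbor = {1, 2, 3, 4, 5, 6, 7, 8, 9, 10} — every item is covered.
Only Atlas contains 2, so Atlas is forced; the remaining 8 items need at least 2 more sets (each remaining set adds at most 5) — so at least 3 sets are needed, and 3 is optimal.

3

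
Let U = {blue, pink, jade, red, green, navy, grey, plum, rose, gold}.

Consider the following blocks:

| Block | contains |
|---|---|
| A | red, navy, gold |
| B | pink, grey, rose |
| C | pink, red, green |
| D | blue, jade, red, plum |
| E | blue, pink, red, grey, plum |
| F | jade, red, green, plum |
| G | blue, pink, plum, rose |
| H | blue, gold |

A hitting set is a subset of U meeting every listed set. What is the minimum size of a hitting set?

3

Take T = {blue, red, grey}. Each listed block contains at least one of these, so T is a hitting set of size 3.
The blocks B, F, H are pairwise disjoint, so any hitting set needs a separate point for each — at least 3. Hence 3 is optimal.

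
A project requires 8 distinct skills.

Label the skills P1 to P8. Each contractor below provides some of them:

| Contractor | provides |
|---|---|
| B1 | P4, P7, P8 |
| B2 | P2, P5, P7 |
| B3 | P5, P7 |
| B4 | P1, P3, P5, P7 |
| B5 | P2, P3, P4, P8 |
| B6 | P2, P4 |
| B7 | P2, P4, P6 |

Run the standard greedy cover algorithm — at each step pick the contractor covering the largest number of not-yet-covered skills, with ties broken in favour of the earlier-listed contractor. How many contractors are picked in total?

3

Greedy: pick B4 (covers 4 new) → pick B5 (covers 3 new) → pick B7 (covers 1 new). Total picks: 3.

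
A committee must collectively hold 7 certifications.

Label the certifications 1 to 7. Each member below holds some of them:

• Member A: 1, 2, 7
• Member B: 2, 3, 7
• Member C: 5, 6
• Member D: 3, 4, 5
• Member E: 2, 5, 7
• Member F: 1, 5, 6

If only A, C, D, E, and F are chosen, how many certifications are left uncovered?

Union of A, C, D, E, F = {1, 2, 3, 4, 5, 6, 7} — that's every certification, so 0 are uncovered.

0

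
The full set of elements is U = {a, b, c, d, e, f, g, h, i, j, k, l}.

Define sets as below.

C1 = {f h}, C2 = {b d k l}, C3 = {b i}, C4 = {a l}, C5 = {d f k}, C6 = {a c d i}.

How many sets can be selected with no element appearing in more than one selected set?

3

C3, C4, C5 are pairwise disjoint (C3={b,i}; C4={a,l}; C5={d,f,k}).
Every remaining set overlaps one of these, and no 4 of the listed sets are pairwise disjoint, so 3 is the maximum.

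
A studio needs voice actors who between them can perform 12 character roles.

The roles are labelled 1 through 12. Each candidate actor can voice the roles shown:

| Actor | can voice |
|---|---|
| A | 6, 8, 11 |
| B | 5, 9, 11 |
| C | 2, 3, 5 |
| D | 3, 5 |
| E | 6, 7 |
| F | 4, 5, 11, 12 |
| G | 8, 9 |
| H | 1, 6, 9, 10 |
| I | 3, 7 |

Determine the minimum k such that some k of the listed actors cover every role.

A and C and F and H and I together: A ∪ C ∪ F ∪ H ∪ I = {1, 2, 3, 4, 5, 6, 7, 8, 9, 10, 11, 12} — every role is covered.
No 4 of the 9 actors cover everything (all 126 combinations miss at least one role), so 5 is optimal.

5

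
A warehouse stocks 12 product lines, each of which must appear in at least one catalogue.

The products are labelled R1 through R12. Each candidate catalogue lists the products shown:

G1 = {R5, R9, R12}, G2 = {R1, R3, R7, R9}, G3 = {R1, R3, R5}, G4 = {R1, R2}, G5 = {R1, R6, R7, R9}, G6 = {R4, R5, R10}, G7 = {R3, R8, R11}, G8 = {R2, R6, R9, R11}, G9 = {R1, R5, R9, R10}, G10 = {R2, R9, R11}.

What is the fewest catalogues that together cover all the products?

5

Take {G1, G2, G6, G7, G8}. Their union is {R1, R2, R3, R4, R5, R6, R7, R8, R9, R10, R11, R12}, which is all 12 products.
No 4 of the 10 catalogues cover everything (all 210 combinations miss at least one product), so 5 is optimal.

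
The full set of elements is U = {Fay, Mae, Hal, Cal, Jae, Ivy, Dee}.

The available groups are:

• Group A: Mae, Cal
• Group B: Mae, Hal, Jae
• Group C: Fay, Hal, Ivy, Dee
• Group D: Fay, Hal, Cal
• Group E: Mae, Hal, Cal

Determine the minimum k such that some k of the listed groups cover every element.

3

Take {A, B, C}. Their union is {Fay, Mae, Hal, Cal, Jae, Ivy, Dee}, which is all 7 elements.
Only B contains Jae, so B is forced; the remaining 4 elements need at least 2 more groups (each remaining group adds at most 3) — so at least 3 groups are needed, and 3 is optimal.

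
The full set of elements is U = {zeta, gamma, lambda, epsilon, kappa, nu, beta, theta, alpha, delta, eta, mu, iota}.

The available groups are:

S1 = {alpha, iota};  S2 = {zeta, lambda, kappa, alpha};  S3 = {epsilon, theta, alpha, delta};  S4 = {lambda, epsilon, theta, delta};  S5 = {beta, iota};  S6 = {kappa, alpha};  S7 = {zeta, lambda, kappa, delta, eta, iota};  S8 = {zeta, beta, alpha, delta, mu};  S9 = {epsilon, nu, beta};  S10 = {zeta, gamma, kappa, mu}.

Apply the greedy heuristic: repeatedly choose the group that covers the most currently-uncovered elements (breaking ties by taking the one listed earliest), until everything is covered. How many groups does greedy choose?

Greedy: pick S7 (covers 6 new) → pick S3 (covers 3 new) → pick S8 (covers 2 new) → pick S9 (covers 1 new) → pick S10 (covers 1 new). Total picks: 5.
(The true minimum cover uses only 4 groups, so greedy is not optimal here.)

5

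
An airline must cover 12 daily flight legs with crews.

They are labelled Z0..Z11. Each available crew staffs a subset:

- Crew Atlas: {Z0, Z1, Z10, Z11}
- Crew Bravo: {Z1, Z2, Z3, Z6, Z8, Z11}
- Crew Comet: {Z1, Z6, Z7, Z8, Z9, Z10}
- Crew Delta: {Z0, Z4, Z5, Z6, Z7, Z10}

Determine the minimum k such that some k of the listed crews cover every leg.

Take {Bravo, Comet, Delta}. Their union is {Z0, Z1, Z2, Z3, Z4, Z5, Z6, Z7, Z8, Z9, Z10, Z11}, which is all 12 legs.
Only Bravo contains Z2, so Bravo is forced; the remaining 6 legs need at least 2 more crews (each remaining crew adds at most 5) — so at least 3 crews are needed, and 3 is optimal.

3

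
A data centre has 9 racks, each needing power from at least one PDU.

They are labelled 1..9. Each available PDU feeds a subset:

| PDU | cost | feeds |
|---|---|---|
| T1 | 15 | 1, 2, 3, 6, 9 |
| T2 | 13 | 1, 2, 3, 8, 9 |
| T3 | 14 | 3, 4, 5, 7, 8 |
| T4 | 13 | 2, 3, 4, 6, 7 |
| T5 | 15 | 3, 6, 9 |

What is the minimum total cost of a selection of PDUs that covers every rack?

T1, T3 together cover every rack (T1 ∪ T3 = {1, 2, 3, 4, 5, 6, 7, 8, 9}); total cost 15 + 14 = 29.
The greedy pick T2, T4, T3 costs 40; no covering selection beats 29.

29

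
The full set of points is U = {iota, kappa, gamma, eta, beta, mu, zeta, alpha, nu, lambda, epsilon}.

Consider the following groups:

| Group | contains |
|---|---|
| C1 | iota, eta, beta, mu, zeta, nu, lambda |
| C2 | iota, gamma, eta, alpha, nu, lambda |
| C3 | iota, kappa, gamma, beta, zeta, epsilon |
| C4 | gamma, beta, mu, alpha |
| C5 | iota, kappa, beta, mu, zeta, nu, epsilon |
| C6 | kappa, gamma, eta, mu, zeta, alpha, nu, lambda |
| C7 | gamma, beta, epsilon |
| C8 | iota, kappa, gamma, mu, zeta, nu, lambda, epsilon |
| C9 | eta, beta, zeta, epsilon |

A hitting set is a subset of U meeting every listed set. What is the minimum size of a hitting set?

2

The 2 points {gamma, zeta} hit every group.
No single point lies in every group, so at least 2 are needed and 2 is optimal.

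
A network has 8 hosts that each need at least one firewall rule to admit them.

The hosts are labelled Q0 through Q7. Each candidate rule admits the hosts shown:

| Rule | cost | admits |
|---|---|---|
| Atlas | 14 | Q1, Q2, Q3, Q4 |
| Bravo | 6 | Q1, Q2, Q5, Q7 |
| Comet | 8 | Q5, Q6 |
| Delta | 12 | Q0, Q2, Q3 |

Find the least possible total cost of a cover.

40

Atlas, Bravo, Comet, Delta together cover every host (Atlas ∪ Bravo ∪ Comet ∪ Delta = {Q0, Q1, Q2, Q3, Q4, Q5, Q6, Q7}); total cost 14 + 6 + 8 + 12 = 40.
No covering selection has total cost below 40.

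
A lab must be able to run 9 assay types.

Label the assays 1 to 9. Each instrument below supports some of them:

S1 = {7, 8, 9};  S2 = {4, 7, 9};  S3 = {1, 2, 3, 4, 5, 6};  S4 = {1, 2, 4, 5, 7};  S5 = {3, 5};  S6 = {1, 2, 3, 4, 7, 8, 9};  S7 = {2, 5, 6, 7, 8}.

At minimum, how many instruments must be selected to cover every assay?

S1 and S3 together: S1 ∪ S3 = {1, 2, 3, 4, 5, 6, 7, 8, 9} — every assay is covered.
No single instrument has all 9 assays (the largest, S6, has 7), so 2 is optimal.

2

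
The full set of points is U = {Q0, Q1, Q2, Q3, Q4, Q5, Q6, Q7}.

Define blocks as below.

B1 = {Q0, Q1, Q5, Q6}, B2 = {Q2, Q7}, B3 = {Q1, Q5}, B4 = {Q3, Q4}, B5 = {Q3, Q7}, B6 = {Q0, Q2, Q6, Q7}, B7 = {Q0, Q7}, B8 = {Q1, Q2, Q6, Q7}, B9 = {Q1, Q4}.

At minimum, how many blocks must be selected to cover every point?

3

B1, B4, and B6 cover everything between them: the union {Q0, Q1, Q2, Q3, Q4, Q5, Q6, Q7} is all of U.
No 2 of the 9 blocks cover everything (all 36 combinations miss at least one point), so 3 is optimal.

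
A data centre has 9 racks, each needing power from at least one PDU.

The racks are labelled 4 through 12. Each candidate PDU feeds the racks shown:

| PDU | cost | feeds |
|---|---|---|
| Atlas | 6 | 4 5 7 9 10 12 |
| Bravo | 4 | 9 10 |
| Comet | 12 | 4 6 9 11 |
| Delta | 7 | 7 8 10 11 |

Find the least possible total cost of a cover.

Atlas, Comet, Delta together cover every rack (Atlas ∪ Comet ∪ Delta = {4, 5, 6, 7, 8, 9, 10, 11, 12}); total cost 6 + 12 + 7 = 25.
No covering selection has total cost below 25.

25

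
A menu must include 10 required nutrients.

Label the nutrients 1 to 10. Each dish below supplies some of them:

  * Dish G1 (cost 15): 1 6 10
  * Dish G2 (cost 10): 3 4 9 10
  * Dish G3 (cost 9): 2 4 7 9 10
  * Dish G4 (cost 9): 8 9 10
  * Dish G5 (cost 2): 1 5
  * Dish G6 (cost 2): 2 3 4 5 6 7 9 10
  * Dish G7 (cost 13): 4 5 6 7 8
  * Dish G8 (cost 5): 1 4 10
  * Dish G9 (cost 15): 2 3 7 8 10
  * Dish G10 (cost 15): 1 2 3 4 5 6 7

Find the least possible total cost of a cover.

13

G4, G5, G6 together cover every nutrient (G4 ∪ G5 ∪ G6 = {1, 2, 3, 4, 5, 6, 7, 8, 9, 10}); total cost 9 + 2 + 2 = 13.
No covering selection has total cost below 13.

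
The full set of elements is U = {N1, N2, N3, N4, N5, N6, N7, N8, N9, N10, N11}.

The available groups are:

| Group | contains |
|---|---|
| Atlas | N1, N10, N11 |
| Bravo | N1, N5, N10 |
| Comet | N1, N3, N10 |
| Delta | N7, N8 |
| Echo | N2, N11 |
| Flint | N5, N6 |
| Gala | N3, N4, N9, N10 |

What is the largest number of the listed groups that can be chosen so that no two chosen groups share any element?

Comet, Delta, Echo, Flint are pairwise disjoint (Comet={N1,N3,N10}; Delta={N7,N8}; Echo={N2,N11}; Flint={N5,N6}).
Every remaining group overlaps one of these, and no 5 of the listed groups are pairwise disjoint, so 4 is the maximum.

4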